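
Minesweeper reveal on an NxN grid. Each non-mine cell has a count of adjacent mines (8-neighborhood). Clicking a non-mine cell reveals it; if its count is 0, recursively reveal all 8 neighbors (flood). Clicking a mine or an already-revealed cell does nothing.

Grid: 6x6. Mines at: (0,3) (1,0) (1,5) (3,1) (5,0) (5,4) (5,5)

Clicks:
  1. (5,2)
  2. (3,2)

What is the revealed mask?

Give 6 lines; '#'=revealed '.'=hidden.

Answer: ......
......
......
..#...
.###..
.###..

Derivation:
Click 1 (5,2) count=0: revealed 6 new [(4,1) (4,2) (4,3) (5,1) (5,2) (5,3)] -> total=6
Click 2 (3,2) count=1: revealed 1 new [(3,2)] -> total=7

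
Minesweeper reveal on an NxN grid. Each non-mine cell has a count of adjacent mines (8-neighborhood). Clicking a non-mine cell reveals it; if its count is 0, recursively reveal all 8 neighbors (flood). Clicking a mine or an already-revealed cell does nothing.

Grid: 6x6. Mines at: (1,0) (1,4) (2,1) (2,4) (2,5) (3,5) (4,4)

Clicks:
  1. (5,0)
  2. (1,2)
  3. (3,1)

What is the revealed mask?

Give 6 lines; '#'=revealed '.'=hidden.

Click 1 (5,0) count=0: revealed 12 new [(3,0) (3,1) (3,2) (3,3) (4,0) (4,1) (4,2) (4,3) (5,0) (5,1) (5,2) (5,3)] -> total=12
Click 2 (1,2) count=1: revealed 1 new [(1,2)] -> total=13
Click 3 (3,1) count=1: revealed 0 new [(none)] -> total=13

Answer: ......
..#...
......
####..
####..
####..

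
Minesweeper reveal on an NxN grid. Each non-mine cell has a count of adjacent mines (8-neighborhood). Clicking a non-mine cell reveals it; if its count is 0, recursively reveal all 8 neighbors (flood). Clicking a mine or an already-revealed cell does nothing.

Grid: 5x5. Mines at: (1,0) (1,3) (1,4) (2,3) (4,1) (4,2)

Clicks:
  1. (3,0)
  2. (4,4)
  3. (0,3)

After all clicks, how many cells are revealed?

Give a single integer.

Click 1 (3,0) count=1: revealed 1 new [(3,0)] -> total=1
Click 2 (4,4) count=0: revealed 4 new [(3,3) (3,4) (4,3) (4,4)] -> total=5
Click 3 (0,3) count=2: revealed 1 new [(0,3)] -> total=6

Answer: 6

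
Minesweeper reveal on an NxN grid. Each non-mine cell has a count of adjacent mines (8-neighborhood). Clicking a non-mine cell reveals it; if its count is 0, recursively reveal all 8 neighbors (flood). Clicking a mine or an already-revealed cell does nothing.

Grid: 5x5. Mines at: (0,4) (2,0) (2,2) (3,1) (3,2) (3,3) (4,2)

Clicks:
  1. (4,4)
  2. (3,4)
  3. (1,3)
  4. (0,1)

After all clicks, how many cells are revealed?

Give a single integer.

Answer: 10

Derivation:
Click 1 (4,4) count=1: revealed 1 new [(4,4)] -> total=1
Click 2 (3,4) count=1: revealed 1 new [(3,4)] -> total=2
Click 3 (1,3) count=2: revealed 1 new [(1,3)] -> total=3
Click 4 (0,1) count=0: revealed 7 new [(0,0) (0,1) (0,2) (0,3) (1,0) (1,1) (1,2)] -> total=10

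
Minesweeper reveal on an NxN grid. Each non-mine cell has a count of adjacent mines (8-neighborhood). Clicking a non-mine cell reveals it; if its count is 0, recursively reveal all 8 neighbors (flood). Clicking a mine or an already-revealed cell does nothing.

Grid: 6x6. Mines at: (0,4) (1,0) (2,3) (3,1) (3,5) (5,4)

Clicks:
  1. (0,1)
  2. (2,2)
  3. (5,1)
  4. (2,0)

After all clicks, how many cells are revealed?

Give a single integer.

Answer: 11

Derivation:
Click 1 (0,1) count=1: revealed 1 new [(0,1)] -> total=1
Click 2 (2,2) count=2: revealed 1 new [(2,2)] -> total=2
Click 3 (5,1) count=0: revealed 8 new [(4,0) (4,1) (4,2) (4,3) (5,0) (5,1) (5,2) (5,3)] -> total=10
Click 4 (2,0) count=2: revealed 1 new [(2,0)] -> total=11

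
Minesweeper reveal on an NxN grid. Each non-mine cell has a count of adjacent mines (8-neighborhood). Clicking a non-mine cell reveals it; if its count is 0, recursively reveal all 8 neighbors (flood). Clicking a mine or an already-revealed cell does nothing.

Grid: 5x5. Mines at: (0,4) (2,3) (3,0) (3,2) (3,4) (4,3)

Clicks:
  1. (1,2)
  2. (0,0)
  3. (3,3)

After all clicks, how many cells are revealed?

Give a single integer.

Click 1 (1,2) count=1: revealed 1 new [(1,2)] -> total=1
Click 2 (0,0) count=0: revealed 10 new [(0,0) (0,1) (0,2) (0,3) (1,0) (1,1) (1,3) (2,0) (2,1) (2,2)] -> total=11
Click 3 (3,3) count=4: revealed 1 new [(3,3)] -> total=12

Answer: 12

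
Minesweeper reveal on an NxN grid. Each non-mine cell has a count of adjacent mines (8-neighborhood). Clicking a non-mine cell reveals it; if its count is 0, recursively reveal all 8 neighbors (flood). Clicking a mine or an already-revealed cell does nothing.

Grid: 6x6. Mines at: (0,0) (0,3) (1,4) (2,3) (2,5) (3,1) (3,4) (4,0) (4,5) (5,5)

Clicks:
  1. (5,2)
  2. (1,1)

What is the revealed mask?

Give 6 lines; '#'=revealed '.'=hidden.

Answer: ......
.#....
......
......
.####.
.####.

Derivation:
Click 1 (5,2) count=0: revealed 8 new [(4,1) (4,2) (4,3) (4,4) (5,1) (5,2) (5,3) (5,4)] -> total=8
Click 2 (1,1) count=1: revealed 1 new [(1,1)] -> total=9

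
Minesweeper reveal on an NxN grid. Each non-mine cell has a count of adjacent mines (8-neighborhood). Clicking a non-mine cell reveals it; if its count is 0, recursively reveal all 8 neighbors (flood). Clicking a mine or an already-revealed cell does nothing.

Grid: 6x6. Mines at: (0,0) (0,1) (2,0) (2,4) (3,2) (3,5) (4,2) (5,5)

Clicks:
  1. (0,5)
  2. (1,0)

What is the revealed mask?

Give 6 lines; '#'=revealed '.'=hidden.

Click 1 (0,5) count=0: revealed 8 new [(0,2) (0,3) (0,4) (0,5) (1,2) (1,3) (1,4) (1,5)] -> total=8
Click 2 (1,0) count=3: revealed 1 new [(1,0)] -> total=9

Answer: ..####
#.####
......
......
......
......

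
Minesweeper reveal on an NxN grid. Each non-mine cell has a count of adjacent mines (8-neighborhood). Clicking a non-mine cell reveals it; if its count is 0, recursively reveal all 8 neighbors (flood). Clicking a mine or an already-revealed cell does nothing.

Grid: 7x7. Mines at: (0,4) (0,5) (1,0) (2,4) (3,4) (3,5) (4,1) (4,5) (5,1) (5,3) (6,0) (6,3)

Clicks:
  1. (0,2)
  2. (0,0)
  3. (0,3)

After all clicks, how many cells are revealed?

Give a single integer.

Answer: 13

Derivation:
Click 1 (0,2) count=0: revealed 12 new [(0,1) (0,2) (0,3) (1,1) (1,2) (1,3) (2,1) (2,2) (2,3) (3,1) (3,2) (3,3)] -> total=12
Click 2 (0,0) count=1: revealed 1 new [(0,0)] -> total=13
Click 3 (0,3) count=1: revealed 0 new [(none)] -> total=13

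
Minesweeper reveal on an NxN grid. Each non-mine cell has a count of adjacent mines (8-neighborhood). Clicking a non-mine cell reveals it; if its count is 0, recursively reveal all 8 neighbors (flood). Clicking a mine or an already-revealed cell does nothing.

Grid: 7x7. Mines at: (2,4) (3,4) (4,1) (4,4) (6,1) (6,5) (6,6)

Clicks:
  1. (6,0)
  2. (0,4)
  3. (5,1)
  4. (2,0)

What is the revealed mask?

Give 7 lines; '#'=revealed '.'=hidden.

Click 1 (6,0) count=1: revealed 1 new [(6,0)] -> total=1
Click 2 (0,4) count=0: revealed 30 new [(0,0) (0,1) (0,2) (0,3) (0,4) (0,5) (0,6) (1,0) (1,1) (1,2) (1,3) (1,4) (1,5) (1,6) (2,0) (2,1) (2,2) (2,3) (2,5) (2,6) (3,0) (3,1) (3,2) (3,3) (3,5) (3,6) (4,5) (4,6) (5,5) (5,6)] -> total=31
Click 3 (5,1) count=2: revealed 1 new [(5,1)] -> total=32
Click 4 (2,0) count=0: revealed 0 new [(none)] -> total=32

Answer: #######
#######
####.##
####.##
.....##
.#...##
#......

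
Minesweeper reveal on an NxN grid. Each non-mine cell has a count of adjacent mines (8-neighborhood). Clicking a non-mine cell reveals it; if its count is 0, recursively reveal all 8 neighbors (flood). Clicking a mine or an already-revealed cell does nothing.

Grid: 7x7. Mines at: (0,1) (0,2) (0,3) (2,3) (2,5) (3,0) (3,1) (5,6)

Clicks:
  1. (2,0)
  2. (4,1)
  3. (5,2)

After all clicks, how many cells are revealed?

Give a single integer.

Answer: 23

Derivation:
Click 1 (2,0) count=2: revealed 1 new [(2,0)] -> total=1
Click 2 (4,1) count=2: revealed 1 new [(4,1)] -> total=2
Click 3 (5,2) count=0: revealed 21 new [(3,2) (3,3) (3,4) (3,5) (4,0) (4,2) (4,3) (4,4) (4,5) (5,0) (5,1) (5,2) (5,3) (5,4) (5,5) (6,0) (6,1) (6,2) (6,3) (6,4) (6,5)] -> total=23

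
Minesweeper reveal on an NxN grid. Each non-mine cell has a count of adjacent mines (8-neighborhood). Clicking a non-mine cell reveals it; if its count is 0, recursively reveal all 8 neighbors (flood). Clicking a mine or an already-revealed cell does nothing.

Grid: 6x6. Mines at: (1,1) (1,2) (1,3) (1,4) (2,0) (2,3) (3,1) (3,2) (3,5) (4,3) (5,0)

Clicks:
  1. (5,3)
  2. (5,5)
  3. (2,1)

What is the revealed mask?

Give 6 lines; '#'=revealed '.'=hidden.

Click 1 (5,3) count=1: revealed 1 new [(5,3)] -> total=1
Click 2 (5,5) count=0: revealed 4 new [(4,4) (4,5) (5,4) (5,5)] -> total=5
Click 3 (2,1) count=5: revealed 1 new [(2,1)] -> total=6

Answer: ......
......
.#....
......
....##
...###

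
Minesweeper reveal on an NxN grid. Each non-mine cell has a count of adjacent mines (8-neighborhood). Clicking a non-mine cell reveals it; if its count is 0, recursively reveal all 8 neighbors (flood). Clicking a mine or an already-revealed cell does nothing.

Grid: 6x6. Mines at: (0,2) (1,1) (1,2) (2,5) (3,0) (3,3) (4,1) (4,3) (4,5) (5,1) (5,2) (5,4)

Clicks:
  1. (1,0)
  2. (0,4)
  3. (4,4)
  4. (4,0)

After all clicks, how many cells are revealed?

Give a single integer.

Click 1 (1,0) count=1: revealed 1 new [(1,0)] -> total=1
Click 2 (0,4) count=0: revealed 6 new [(0,3) (0,4) (0,5) (1,3) (1,4) (1,5)] -> total=7
Click 3 (4,4) count=4: revealed 1 new [(4,4)] -> total=8
Click 4 (4,0) count=3: revealed 1 new [(4,0)] -> total=9

Answer: 9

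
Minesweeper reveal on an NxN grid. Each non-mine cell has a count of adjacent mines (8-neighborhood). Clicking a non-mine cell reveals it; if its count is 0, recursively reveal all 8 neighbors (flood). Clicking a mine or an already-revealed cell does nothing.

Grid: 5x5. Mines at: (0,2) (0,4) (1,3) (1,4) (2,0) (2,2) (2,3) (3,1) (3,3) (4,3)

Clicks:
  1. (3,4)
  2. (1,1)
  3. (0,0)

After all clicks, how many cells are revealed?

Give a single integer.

Click 1 (3,4) count=3: revealed 1 new [(3,4)] -> total=1
Click 2 (1,1) count=3: revealed 1 new [(1,1)] -> total=2
Click 3 (0,0) count=0: revealed 3 new [(0,0) (0,1) (1,0)] -> total=5

Answer: 5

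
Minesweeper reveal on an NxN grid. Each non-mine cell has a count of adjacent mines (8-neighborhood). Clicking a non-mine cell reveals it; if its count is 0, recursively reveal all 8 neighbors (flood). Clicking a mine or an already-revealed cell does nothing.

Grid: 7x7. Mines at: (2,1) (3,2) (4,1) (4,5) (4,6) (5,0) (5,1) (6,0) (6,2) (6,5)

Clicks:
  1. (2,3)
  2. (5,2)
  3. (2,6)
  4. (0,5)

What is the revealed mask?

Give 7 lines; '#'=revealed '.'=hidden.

Click 1 (2,3) count=1: revealed 1 new [(2,3)] -> total=1
Click 2 (5,2) count=3: revealed 1 new [(5,2)] -> total=2
Click 3 (2,6) count=0: revealed 22 new [(0,0) (0,1) (0,2) (0,3) (0,4) (0,5) (0,6) (1,0) (1,1) (1,2) (1,3) (1,4) (1,5) (1,6) (2,2) (2,4) (2,5) (2,6) (3,3) (3,4) (3,5) (3,6)] -> total=24
Click 4 (0,5) count=0: revealed 0 new [(none)] -> total=24

Answer: #######
#######
..#####
...####
.......
..#....
.......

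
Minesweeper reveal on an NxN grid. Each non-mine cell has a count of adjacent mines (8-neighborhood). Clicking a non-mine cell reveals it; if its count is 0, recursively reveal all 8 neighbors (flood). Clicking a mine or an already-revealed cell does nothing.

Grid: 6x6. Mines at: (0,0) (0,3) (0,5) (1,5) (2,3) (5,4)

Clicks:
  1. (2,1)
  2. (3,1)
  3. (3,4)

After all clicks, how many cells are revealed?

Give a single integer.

Answer: 19

Derivation:
Click 1 (2,1) count=0: revealed 18 new [(1,0) (1,1) (1,2) (2,0) (2,1) (2,2) (3,0) (3,1) (3,2) (3,3) (4,0) (4,1) (4,2) (4,3) (5,0) (5,1) (5,2) (5,3)] -> total=18
Click 2 (3,1) count=0: revealed 0 new [(none)] -> total=18
Click 3 (3,4) count=1: revealed 1 new [(3,4)] -> total=19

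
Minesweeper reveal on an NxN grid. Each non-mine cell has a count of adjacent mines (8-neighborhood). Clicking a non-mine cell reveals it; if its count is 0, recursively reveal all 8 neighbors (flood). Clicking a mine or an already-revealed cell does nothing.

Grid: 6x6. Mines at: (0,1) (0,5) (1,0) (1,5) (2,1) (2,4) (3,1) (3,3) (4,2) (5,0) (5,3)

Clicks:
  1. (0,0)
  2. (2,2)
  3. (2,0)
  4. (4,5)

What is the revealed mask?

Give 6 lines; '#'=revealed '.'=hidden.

Click 1 (0,0) count=2: revealed 1 new [(0,0)] -> total=1
Click 2 (2,2) count=3: revealed 1 new [(2,2)] -> total=2
Click 3 (2,0) count=3: revealed 1 new [(2,0)] -> total=3
Click 4 (4,5) count=0: revealed 6 new [(3,4) (3,5) (4,4) (4,5) (5,4) (5,5)] -> total=9

Answer: #.....
......
#.#...
....##
....##
....##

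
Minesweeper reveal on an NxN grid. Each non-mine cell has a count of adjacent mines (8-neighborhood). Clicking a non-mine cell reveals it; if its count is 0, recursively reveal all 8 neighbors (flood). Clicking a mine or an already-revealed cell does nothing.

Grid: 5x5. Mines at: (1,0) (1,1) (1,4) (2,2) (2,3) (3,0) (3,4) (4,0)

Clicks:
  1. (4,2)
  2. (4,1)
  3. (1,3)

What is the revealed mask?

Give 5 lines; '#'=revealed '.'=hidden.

Answer: .....
...#.
.....
.###.
.###.

Derivation:
Click 1 (4,2) count=0: revealed 6 new [(3,1) (3,2) (3,3) (4,1) (4,2) (4,3)] -> total=6
Click 2 (4,1) count=2: revealed 0 new [(none)] -> total=6
Click 3 (1,3) count=3: revealed 1 new [(1,3)] -> total=7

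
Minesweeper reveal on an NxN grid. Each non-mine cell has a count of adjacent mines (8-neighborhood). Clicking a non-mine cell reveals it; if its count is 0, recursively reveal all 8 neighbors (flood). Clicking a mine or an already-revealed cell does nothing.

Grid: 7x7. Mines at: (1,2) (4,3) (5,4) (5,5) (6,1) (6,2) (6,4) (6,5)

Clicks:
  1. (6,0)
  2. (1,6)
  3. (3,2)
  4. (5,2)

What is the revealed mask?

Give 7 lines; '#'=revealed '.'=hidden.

Answer: ...####
...####
...####
..#####
....###
..#....
#......

Derivation:
Click 1 (6,0) count=1: revealed 1 new [(6,0)] -> total=1
Click 2 (1,6) count=0: revealed 19 new [(0,3) (0,4) (0,5) (0,6) (1,3) (1,4) (1,5) (1,6) (2,3) (2,4) (2,5) (2,6) (3,3) (3,4) (3,5) (3,6) (4,4) (4,5) (4,6)] -> total=20
Click 3 (3,2) count=1: revealed 1 new [(3,2)] -> total=21
Click 4 (5,2) count=3: revealed 1 new [(5,2)] -> total=22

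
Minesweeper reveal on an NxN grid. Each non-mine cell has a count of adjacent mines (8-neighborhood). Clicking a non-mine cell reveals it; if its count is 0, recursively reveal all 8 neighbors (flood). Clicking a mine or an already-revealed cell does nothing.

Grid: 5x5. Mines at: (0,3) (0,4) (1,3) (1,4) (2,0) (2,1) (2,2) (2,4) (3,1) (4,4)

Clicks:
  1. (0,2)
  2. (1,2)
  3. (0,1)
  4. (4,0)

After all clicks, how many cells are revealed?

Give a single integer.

Answer: 7

Derivation:
Click 1 (0,2) count=2: revealed 1 new [(0,2)] -> total=1
Click 2 (1,2) count=4: revealed 1 new [(1,2)] -> total=2
Click 3 (0,1) count=0: revealed 4 new [(0,0) (0,1) (1,0) (1,1)] -> total=6
Click 4 (4,0) count=1: revealed 1 new [(4,0)] -> total=7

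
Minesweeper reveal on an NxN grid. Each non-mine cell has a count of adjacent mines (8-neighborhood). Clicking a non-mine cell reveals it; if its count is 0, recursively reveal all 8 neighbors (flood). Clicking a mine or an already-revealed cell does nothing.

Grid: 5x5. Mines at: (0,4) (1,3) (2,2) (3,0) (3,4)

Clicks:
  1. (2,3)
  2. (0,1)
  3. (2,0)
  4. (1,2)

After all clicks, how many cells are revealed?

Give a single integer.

Click 1 (2,3) count=3: revealed 1 new [(2,3)] -> total=1
Click 2 (0,1) count=0: revealed 8 new [(0,0) (0,1) (0,2) (1,0) (1,1) (1,2) (2,0) (2,1)] -> total=9
Click 3 (2,0) count=1: revealed 0 new [(none)] -> total=9
Click 4 (1,2) count=2: revealed 0 new [(none)] -> total=9

Answer: 9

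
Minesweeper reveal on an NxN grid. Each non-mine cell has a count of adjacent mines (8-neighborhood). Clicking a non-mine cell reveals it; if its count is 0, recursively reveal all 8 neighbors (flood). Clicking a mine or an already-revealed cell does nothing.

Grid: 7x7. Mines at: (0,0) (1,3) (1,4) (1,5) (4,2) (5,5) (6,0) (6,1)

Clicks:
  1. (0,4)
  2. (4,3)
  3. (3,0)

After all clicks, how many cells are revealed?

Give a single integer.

Click 1 (0,4) count=3: revealed 1 new [(0,4)] -> total=1
Click 2 (4,3) count=1: revealed 1 new [(4,3)] -> total=2
Click 3 (3,0) count=0: revealed 13 new [(1,0) (1,1) (1,2) (2,0) (2,1) (2,2) (3,0) (3,1) (3,2) (4,0) (4,1) (5,0) (5,1)] -> total=15

Answer: 15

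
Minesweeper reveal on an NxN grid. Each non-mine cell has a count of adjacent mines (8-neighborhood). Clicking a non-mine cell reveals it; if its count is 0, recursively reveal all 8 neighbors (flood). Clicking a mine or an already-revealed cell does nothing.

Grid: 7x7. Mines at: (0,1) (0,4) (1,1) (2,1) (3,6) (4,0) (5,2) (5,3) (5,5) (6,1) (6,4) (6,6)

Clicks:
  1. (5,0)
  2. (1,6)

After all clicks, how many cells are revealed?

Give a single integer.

Answer: 7

Derivation:
Click 1 (5,0) count=2: revealed 1 new [(5,0)] -> total=1
Click 2 (1,6) count=0: revealed 6 new [(0,5) (0,6) (1,5) (1,6) (2,5) (2,6)] -> total=7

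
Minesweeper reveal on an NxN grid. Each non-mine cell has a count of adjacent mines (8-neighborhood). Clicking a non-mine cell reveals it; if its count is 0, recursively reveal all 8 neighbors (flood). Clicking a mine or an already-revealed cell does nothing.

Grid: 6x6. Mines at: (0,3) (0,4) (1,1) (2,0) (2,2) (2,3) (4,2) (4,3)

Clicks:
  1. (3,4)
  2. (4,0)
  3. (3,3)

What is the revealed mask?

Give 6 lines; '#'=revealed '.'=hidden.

Click 1 (3,4) count=2: revealed 1 new [(3,4)] -> total=1
Click 2 (4,0) count=0: revealed 6 new [(3,0) (3,1) (4,0) (4,1) (5,0) (5,1)] -> total=7
Click 3 (3,3) count=4: revealed 1 new [(3,3)] -> total=8

Answer: ......
......
......
##.##.
##....
##....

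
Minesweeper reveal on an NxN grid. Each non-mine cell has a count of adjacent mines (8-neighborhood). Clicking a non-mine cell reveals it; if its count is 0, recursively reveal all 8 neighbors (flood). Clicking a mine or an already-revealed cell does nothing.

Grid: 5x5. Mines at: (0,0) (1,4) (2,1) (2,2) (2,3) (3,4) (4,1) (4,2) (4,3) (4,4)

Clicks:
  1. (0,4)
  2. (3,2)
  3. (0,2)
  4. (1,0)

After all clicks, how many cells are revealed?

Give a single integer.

Click 1 (0,4) count=1: revealed 1 new [(0,4)] -> total=1
Click 2 (3,2) count=6: revealed 1 new [(3,2)] -> total=2
Click 3 (0,2) count=0: revealed 6 new [(0,1) (0,2) (0,3) (1,1) (1,2) (1,3)] -> total=8
Click 4 (1,0) count=2: revealed 1 new [(1,0)] -> total=9

Answer: 9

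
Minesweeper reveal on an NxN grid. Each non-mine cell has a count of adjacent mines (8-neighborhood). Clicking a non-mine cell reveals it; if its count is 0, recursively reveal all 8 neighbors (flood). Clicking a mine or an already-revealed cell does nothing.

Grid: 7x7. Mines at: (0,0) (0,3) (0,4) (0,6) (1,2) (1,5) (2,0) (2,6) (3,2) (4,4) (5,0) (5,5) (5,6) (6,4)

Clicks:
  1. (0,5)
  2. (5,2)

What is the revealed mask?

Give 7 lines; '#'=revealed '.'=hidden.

Click 1 (0,5) count=3: revealed 1 new [(0,5)] -> total=1
Click 2 (5,2) count=0: revealed 9 new [(4,1) (4,2) (4,3) (5,1) (5,2) (5,3) (6,1) (6,2) (6,3)] -> total=10

Answer: .....#.
.......
.......
.......
.###...
.###...
.###...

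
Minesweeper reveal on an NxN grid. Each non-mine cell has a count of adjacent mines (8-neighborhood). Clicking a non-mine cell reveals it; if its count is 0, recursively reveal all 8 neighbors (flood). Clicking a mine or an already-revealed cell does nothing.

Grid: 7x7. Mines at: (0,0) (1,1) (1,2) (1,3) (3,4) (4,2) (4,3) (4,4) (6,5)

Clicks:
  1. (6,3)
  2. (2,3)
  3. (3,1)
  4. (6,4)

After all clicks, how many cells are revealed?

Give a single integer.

Click 1 (6,3) count=0: revealed 16 new [(2,0) (2,1) (3,0) (3,1) (4,0) (4,1) (5,0) (5,1) (5,2) (5,3) (5,4) (6,0) (6,1) (6,2) (6,3) (6,4)] -> total=16
Click 2 (2,3) count=3: revealed 1 new [(2,3)] -> total=17
Click 3 (3,1) count=1: revealed 0 new [(none)] -> total=17
Click 4 (6,4) count=1: revealed 0 new [(none)] -> total=17

Answer: 17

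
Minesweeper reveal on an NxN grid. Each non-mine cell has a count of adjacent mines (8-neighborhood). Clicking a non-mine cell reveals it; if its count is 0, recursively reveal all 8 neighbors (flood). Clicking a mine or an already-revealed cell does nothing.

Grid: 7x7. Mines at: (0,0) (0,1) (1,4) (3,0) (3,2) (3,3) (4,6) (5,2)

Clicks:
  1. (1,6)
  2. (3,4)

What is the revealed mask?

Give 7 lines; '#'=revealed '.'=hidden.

Answer: .....##
.....##
.....##
....###
.......
.......
.......

Derivation:
Click 1 (1,6) count=0: revealed 8 new [(0,5) (0,6) (1,5) (1,6) (2,5) (2,6) (3,5) (3,6)] -> total=8
Click 2 (3,4) count=1: revealed 1 new [(3,4)] -> total=9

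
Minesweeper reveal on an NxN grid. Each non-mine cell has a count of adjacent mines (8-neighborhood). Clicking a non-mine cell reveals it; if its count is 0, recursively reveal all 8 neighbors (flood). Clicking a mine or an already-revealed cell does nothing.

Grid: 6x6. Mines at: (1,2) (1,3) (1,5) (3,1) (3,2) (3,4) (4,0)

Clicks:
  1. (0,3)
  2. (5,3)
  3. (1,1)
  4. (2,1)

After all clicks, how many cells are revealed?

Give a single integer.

Click 1 (0,3) count=2: revealed 1 new [(0,3)] -> total=1
Click 2 (5,3) count=0: revealed 10 new [(4,1) (4,2) (4,3) (4,4) (4,5) (5,1) (5,2) (5,3) (5,4) (5,5)] -> total=11
Click 3 (1,1) count=1: revealed 1 new [(1,1)] -> total=12
Click 4 (2,1) count=3: revealed 1 new [(2,1)] -> total=13

Answer: 13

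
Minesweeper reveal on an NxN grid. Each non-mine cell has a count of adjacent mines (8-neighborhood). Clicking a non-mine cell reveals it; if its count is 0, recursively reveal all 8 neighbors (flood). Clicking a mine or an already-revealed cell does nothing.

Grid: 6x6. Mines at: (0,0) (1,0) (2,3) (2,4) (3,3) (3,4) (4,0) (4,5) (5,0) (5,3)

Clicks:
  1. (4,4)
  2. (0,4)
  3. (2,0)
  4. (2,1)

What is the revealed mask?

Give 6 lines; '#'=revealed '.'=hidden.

Click 1 (4,4) count=4: revealed 1 new [(4,4)] -> total=1
Click 2 (0,4) count=0: revealed 10 new [(0,1) (0,2) (0,3) (0,4) (0,5) (1,1) (1,2) (1,3) (1,4) (1,5)] -> total=11
Click 3 (2,0) count=1: revealed 1 new [(2,0)] -> total=12
Click 4 (2,1) count=1: revealed 1 new [(2,1)] -> total=13

Answer: .#####
.#####
##....
......
....#.
......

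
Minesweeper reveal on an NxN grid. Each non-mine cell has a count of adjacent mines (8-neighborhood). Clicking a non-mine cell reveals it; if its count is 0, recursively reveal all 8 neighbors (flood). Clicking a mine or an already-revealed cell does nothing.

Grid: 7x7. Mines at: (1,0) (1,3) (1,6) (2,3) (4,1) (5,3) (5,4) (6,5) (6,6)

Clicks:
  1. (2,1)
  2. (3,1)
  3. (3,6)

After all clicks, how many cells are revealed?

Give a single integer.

Click 1 (2,1) count=1: revealed 1 new [(2,1)] -> total=1
Click 2 (3,1) count=1: revealed 1 new [(3,1)] -> total=2
Click 3 (3,6) count=0: revealed 11 new [(2,4) (2,5) (2,6) (3,4) (3,5) (3,6) (4,4) (4,5) (4,6) (5,5) (5,6)] -> total=13

Answer: 13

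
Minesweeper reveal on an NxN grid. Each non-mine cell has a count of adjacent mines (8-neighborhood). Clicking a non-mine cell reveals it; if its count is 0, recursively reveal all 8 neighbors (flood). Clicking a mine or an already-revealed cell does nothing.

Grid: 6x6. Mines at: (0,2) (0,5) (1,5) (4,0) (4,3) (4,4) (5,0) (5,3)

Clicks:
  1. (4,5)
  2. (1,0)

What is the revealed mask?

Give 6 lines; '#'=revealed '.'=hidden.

Answer: ##....
#####.
#####.
#####.
.....#
......

Derivation:
Click 1 (4,5) count=1: revealed 1 new [(4,5)] -> total=1
Click 2 (1,0) count=0: revealed 17 new [(0,0) (0,1) (1,0) (1,1) (1,2) (1,3) (1,4) (2,0) (2,1) (2,2) (2,3) (2,4) (3,0) (3,1) (3,2) (3,3) (3,4)] -> total=18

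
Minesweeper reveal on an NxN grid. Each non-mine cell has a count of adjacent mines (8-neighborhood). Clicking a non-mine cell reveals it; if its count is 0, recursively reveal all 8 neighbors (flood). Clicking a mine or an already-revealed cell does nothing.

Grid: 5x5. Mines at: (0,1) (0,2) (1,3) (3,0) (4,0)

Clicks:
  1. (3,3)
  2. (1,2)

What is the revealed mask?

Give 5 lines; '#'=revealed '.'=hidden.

Answer: .....
..#..
.####
.####
.####

Derivation:
Click 1 (3,3) count=0: revealed 12 new [(2,1) (2,2) (2,3) (2,4) (3,1) (3,2) (3,3) (3,4) (4,1) (4,2) (4,3) (4,4)] -> total=12
Click 2 (1,2) count=3: revealed 1 new [(1,2)] -> total=13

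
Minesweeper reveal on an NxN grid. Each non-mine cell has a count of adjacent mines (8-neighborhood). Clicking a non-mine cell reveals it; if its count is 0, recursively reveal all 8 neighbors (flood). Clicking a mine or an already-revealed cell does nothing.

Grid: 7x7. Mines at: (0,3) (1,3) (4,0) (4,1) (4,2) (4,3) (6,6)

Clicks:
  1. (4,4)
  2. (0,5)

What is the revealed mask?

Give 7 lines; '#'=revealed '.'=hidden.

Answer: ....###
....###
....###
....###
....###
....###
.......

Derivation:
Click 1 (4,4) count=1: revealed 1 new [(4,4)] -> total=1
Click 2 (0,5) count=0: revealed 17 new [(0,4) (0,5) (0,6) (1,4) (1,5) (1,6) (2,4) (2,5) (2,6) (3,4) (3,5) (3,6) (4,5) (4,6) (5,4) (5,5) (5,6)] -> total=18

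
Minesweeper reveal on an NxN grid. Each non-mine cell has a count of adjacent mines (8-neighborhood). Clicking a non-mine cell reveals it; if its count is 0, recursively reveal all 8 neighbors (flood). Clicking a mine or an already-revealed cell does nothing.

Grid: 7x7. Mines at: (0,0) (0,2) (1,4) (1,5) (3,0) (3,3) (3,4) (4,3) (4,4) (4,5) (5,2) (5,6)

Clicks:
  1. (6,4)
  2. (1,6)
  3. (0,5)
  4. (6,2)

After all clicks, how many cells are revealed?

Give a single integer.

Click 1 (6,4) count=0: revealed 6 new [(5,3) (5,4) (5,5) (6,3) (6,4) (6,5)] -> total=6
Click 2 (1,6) count=1: revealed 1 new [(1,6)] -> total=7
Click 3 (0,5) count=2: revealed 1 new [(0,5)] -> total=8
Click 4 (6,2) count=1: revealed 1 new [(6,2)] -> total=9

Answer: 9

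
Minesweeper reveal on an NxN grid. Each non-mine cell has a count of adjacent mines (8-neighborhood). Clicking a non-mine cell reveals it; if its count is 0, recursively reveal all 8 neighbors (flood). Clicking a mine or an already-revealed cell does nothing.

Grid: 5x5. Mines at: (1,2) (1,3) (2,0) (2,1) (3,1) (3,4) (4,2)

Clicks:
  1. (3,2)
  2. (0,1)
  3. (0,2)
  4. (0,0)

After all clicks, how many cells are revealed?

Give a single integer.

Click 1 (3,2) count=3: revealed 1 new [(3,2)] -> total=1
Click 2 (0,1) count=1: revealed 1 new [(0,1)] -> total=2
Click 3 (0,2) count=2: revealed 1 new [(0,2)] -> total=3
Click 4 (0,0) count=0: revealed 3 new [(0,0) (1,0) (1,1)] -> total=6

Answer: 6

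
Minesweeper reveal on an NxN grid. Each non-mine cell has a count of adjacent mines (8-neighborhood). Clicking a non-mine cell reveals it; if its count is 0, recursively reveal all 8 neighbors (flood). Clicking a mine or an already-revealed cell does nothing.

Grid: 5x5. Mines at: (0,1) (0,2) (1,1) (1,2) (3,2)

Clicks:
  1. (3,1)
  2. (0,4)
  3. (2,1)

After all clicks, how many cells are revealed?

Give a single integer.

Answer: 12

Derivation:
Click 1 (3,1) count=1: revealed 1 new [(3,1)] -> total=1
Click 2 (0,4) count=0: revealed 10 new [(0,3) (0,4) (1,3) (1,4) (2,3) (2,4) (3,3) (3,4) (4,3) (4,4)] -> total=11
Click 3 (2,1) count=3: revealed 1 new [(2,1)] -> total=12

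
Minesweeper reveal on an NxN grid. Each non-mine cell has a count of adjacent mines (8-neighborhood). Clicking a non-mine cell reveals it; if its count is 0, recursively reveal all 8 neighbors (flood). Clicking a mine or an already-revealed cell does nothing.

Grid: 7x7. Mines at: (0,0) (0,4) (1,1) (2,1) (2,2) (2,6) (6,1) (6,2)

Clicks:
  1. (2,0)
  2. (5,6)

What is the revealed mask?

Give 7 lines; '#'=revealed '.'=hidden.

Answer: .......
...###.
#..###.
#######
#######
#######
...####

Derivation:
Click 1 (2,0) count=2: revealed 1 new [(2,0)] -> total=1
Click 2 (5,6) count=0: revealed 31 new [(1,3) (1,4) (1,5) (2,3) (2,4) (2,5) (3,0) (3,1) (3,2) (3,3) (3,4) (3,5) (3,6) (4,0) (4,1) (4,2) (4,3) (4,4) (4,5) (4,6) (5,0) (5,1) (5,2) (5,3) (5,4) (5,5) (5,6) (6,3) (6,4) (6,5) (6,6)] -> total=32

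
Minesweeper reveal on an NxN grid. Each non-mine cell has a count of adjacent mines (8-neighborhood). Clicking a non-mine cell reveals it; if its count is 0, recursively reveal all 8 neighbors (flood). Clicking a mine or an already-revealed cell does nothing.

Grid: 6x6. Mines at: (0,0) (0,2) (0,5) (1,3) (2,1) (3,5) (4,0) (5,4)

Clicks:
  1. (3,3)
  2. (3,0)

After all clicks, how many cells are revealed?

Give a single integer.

Click 1 (3,3) count=0: revealed 14 new [(2,2) (2,3) (2,4) (3,1) (3,2) (3,3) (3,4) (4,1) (4,2) (4,3) (4,4) (5,1) (5,2) (5,3)] -> total=14
Click 2 (3,0) count=2: revealed 1 new [(3,0)] -> total=15

Answer: 15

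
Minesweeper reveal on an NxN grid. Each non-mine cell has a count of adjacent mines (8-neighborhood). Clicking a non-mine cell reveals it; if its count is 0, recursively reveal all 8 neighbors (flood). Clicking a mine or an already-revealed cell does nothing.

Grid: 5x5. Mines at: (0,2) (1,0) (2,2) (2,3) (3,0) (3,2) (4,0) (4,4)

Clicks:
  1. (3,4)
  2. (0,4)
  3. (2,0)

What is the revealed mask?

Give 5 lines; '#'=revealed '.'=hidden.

Click 1 (3,4) count=2: revealed 1 new [(3,4)] -> total=1
Click 2 (0,4) count=0: revealed 4 new [(0,3) (0,4) (1,3) (1,4)] -> total=5
Click 3 (2,0) count=2: revealed 1 new [(2,0)] -> total=6

Answer: ...##
...##
#....
....#
.....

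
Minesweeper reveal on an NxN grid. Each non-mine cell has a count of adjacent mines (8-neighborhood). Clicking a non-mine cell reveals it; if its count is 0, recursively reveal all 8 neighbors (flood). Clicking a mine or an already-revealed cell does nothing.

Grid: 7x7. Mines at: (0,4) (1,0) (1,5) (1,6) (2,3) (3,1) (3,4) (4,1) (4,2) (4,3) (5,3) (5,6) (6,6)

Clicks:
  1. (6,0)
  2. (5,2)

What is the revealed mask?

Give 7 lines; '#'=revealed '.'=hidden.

Click 1 (6,0) count=0: revealed 6 new [(5,0) (5,1) (5,2) (6,0) (6,1) (6,2)] -> total=6
Click 2 (5,2) count=4: revealed 0 new [(none)] -> total=6

Answer: .......
.......
.......
.......
.......
###....
###....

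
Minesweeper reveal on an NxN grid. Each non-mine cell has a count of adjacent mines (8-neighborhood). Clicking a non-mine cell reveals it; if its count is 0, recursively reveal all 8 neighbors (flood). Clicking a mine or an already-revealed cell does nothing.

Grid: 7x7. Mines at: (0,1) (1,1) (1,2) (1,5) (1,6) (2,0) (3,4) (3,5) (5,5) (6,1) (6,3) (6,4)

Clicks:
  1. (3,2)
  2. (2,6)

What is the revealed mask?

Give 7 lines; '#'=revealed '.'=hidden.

Click 1 (3,2) count=0: revealed 15 new [(2,1) (2,2) (2,3) (3,0) (3,1) (3,2) (3,3) (4,0) (4,1) (4,2) (4,3) (5,0) (5,1) (5,2) (5,3)] -> total=15
Click 2 (2,6) count=3: revealed 1 new [(2,6)] -> total=16

Answer: .......
.......
.###..#
####...
####...
####...
.......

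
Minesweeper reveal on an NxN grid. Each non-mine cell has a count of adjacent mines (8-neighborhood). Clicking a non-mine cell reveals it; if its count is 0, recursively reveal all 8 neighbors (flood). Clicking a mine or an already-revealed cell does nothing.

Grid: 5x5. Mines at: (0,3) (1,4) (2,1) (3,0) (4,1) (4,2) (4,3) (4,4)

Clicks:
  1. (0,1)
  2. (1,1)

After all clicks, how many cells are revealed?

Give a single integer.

Answer: 6

Derivation:
Click 1 (0,1) count=0: revealed 6 new [(0,0) (0,1) (0,2) (1,0) (1,1) (1,2)] -> total=6
Click 2 (1,1) count=1: revealed 0 new [(none)] -> total=6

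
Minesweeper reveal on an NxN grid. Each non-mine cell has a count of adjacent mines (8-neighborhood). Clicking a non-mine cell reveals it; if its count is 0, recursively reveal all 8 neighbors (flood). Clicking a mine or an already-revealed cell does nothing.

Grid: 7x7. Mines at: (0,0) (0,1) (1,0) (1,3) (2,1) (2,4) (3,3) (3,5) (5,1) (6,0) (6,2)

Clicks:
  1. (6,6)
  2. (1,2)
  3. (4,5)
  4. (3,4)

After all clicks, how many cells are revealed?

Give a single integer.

Answer: 14

Derivation:
Click 1 (6,6) count=0: revealed 12 new [(4,3) (4,4) (4,5) (4,6) (5,3) (5,4) (5,5) (5,6) (6,3) (6,4) (6,5) (6,6)] -> total=12
Click 2 (1,2) count=3: revealed 1 new [(1,2)] -> total=13
Click 3 (4,5) count=1: revealed 0 new [(none)] -> total=13
Click 4 (3,4) count=3: revealed 1 new [(3,4)] -> total=14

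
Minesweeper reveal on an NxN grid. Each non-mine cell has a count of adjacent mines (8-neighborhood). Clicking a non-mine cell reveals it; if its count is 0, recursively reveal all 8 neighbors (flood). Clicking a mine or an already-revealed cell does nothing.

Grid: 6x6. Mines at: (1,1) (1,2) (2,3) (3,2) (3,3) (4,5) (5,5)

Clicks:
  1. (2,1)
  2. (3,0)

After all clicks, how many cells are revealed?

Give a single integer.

Click 1 (2,1) count=3: revealed 1 new [(2,1)] -> total=1
Click 2 (3,0) count=0: revealed 13 new [(2,0) (3,0) (3,1) (4,0) (4,1) (4,2) (4,3) (4,4) (5,0) (5,1) (5,2) (5,3) (5,4)] -> total=14

Answer: 14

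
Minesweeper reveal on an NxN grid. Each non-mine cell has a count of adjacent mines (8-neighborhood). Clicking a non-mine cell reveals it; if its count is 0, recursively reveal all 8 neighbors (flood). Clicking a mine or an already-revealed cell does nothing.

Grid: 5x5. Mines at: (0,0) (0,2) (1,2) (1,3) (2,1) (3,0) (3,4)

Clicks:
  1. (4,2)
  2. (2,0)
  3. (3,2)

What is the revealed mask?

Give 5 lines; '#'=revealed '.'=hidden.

Click 1 (4,2) count=0: revealed 6 new [(3,1) (3,2) (3,3) (4,1) (4,2) (4,3)] -> total=6
Click 2 (2,0) count=2: revealed 1 new [(2,0)] -> total=7
Click 3 (3,2) count=1: revealed 0 new [(none)] -> total=7

Answer: .....
.....
#....
.###.
.###.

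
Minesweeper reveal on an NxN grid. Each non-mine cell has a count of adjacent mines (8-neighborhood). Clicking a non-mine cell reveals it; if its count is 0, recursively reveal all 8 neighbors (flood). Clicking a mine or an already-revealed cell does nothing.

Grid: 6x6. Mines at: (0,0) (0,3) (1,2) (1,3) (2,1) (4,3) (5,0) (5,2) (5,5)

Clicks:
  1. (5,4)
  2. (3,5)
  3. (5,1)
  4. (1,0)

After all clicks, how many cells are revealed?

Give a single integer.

Answer: 13

Derivation:
Click 1 (5,4) count=2: revealed 1 new [(5,4)] -> total=1
Click 2 (3,5) count=0: revealed 10 new [(0,4) (0,5) (1,4) (1,5) (2,4) (2,5) (3,4) (3,5) (4,4) (4,5)] -> total=11
Click 3 (5,1) count=2: revealed 1 new [(5,1)] -> total=12
Click 4 (1,0) count=2: revealed 1 new [(1,0)] -> total=13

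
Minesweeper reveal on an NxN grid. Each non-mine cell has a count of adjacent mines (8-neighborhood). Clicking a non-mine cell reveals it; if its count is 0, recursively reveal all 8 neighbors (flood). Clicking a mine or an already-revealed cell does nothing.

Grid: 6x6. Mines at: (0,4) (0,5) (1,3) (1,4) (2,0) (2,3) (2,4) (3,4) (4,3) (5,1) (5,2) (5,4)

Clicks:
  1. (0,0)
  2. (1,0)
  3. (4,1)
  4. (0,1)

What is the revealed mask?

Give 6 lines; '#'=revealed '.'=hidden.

Answer: ###...
###...
......
......
.#....
......

Derivation:
Click 1 (0,0) count=0: revealed 6 new [(0,0) (0,1) (0,2) (1,0) (1,1) (1,2)] -> total=6
Click 2 (1,0) count=1: revealed 0 new [(none)] -> total=6
Click 3 (4,1) count=2: revealed 1 new [(4,1)] -> total=7
Click 4 (0,1) count=0: revealed 0 new [(none)] -> total=7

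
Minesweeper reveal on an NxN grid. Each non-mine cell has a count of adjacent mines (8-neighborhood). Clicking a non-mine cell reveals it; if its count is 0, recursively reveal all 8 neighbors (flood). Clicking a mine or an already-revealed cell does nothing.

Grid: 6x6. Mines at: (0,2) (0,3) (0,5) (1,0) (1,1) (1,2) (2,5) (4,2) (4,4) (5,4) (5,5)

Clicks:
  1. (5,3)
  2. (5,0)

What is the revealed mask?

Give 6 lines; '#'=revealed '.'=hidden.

Click 1 (5,3) count=3: revealed 1 new [(5,3)] -> total=1
Click 2 (5,0) count=0: revealed 8 new [(2,0) (2,1) (3,0) (3,1) (4,0) (4,1) (5,0) (5,1)] -> total=9

Answer: ......
......
##....
##....
##....
##.#..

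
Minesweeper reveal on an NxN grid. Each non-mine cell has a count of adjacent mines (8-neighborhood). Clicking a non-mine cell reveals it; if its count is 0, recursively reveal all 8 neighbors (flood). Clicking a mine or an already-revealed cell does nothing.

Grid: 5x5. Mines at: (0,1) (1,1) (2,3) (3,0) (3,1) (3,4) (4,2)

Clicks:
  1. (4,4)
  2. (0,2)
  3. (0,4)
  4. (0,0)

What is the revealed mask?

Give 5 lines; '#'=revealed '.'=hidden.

Answer: #.###
..###
.....
.....
....#

Derivation:
Click 1 (4,4) count=1: revealed 1 new [(4,4)] -> total=1
Click 2 (0,2) count=2: revealed 1 new [(0,2)] -> total=2
Click 3 (0,4) count=0: revealed 5 new [(0,3) (0,4) (1,2) (1,3) (1,4)] -> total=7
Click 4 (0,0) count=2: revealed 1 new [(0,0)] -> total=8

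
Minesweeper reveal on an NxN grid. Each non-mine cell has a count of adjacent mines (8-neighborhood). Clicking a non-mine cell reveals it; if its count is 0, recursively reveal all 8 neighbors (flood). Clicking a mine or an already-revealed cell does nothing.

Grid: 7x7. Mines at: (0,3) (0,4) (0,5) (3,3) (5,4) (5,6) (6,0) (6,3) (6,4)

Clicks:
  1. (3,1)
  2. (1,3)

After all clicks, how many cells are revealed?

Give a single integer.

Click 1 (3,1) count=0: revealed 18 new [(0,0) (0,1) (0,2) (1,0) (1,1) (1,2) (2,0) (2,1) (2,2) (3,0) (3,1) (3,2) (4,0) (4,1) (4,2) (5,0) (5,1) (5,2)] -> total=18
Click 2 (1,3) count=2: revealed 1 new [(1,3)] -> total=19

Answer: 19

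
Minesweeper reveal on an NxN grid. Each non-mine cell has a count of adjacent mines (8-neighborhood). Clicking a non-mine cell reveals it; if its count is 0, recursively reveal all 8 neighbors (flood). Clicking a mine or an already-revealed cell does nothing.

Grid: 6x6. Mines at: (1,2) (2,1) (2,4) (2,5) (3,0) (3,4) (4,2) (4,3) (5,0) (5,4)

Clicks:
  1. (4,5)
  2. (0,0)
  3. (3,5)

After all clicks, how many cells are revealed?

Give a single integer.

Click 1 (4,5) count=2: revealed 1 new [(4,5)] -> total=1
Click 2 (0,0) count=0: revealed 4 new [(0,0) (0,1) (1,0) (1,1)] -> total=5
Click 3 (3,5) count=3: revealed 1 new [(3,5)] -> total=6

Answer: 6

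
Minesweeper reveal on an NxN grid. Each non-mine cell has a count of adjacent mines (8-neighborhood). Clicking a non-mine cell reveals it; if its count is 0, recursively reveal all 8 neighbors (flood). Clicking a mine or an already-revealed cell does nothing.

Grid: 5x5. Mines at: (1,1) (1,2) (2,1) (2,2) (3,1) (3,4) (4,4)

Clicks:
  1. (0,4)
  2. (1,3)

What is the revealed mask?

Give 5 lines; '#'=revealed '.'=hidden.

Click 1 (0,4) count=0: revealed 6 new [(0,3) (0,4) (1,3) (1,4) (2,3) (2,4)] -> total=6
Click 2 (1,3) count=2: revealed 0 new [(none)] -> total=6

Answer: ...##
...##
...##
.....
.....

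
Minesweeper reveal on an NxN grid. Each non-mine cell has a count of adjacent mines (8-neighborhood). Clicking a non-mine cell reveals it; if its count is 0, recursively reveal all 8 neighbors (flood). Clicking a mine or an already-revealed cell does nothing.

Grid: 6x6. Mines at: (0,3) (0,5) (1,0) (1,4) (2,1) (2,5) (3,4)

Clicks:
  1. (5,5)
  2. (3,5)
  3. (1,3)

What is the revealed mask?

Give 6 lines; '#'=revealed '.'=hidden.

Answer: ......
...#..
......
####.#
######
######

Derivation:
Click 1 (5,5) count=0: revealed 16 new [(3,0) (3,1) (3,2) (3,3) (4,0) (4,1) (4,2) (4,3) (4,4) (4,5) (5,0) (5,1) (5,2) (5,3) (5,4) (5,5)] -> total=16
Click 2 (3,5) count=2: revealed 1 new [(3,5)] -> total=17
Click 3 (1,3) count=2: revealed 1 new [(1,3)] -> total=18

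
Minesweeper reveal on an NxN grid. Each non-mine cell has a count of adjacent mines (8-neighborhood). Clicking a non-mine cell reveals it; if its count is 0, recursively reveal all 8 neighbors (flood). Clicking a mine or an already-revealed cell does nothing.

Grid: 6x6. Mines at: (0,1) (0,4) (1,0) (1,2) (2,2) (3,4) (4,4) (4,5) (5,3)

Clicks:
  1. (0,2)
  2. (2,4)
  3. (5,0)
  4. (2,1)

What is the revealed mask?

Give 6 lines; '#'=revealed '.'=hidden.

Click 1 (0,2) count=2: revealed 1 new [(0,2)] -> total=1
Click 2 (2,4) count=1: revealed 1 new [(2,4)] -> total=2
Click 3 (5,0) count=0: revealed 11 new [(2,0) (2,1) (3,0) (3,1) (3,2) (4,0) (4,1) (4,2) (5,0) (5,1) (5,2)] -> total=13
Click 4 (2,1) count=3: revealed 0 new [(none)] -> total=13

Answer: ..#...
......
##..#.
###...
###...
###...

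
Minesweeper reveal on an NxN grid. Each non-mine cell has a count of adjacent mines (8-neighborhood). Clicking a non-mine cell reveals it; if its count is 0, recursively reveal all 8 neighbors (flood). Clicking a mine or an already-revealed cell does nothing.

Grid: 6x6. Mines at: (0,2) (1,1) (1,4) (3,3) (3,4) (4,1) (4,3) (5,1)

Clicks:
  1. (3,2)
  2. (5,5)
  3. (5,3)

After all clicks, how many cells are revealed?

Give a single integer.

Answer: 6

Derivation:
Click 1 (3,2) count=3: revealed 1 new [(3,2)] -> total=1
Click 2 (5,5) count=0: revealed 4 new [(4,4) (4,5) (5,4) (5,5)] -> total=5
Click 3 (5,3) count=1: revealed 1 new [(5,3)] -> total=6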